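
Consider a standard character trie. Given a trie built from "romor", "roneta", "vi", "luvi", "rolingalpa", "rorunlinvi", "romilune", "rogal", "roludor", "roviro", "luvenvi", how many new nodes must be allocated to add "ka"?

No existing word starts with "k", so every character of "ka" needs a new node.
2 − 0 = 2 new nodes.

2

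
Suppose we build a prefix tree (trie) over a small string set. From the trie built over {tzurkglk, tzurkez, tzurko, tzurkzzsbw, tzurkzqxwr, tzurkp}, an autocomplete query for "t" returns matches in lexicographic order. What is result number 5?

Filter for "t…" and sort: "tzurkez", "tzurkglk", "tzurko", "tzurkp", "tzurkzqxwr", "tzurkzzsbw"
The 5th is tzurkzqxwr.

tzurkzqxwr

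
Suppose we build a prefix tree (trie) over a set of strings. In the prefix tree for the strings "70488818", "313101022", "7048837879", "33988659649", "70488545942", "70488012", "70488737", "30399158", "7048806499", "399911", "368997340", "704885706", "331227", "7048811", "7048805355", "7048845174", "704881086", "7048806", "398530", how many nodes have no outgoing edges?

18

Leaves are exactly the stored words that no other stored word extends.
Those words: "30399158", "313101022", "331227", "33988659649", "368997340", "398530", "399911", "70488012", "7048805355", "7048806499", "704881086", "7048811", "7048837879", "7048845174", "70488545942", "704885706", "70488737", "70488818"
Leaf count: 18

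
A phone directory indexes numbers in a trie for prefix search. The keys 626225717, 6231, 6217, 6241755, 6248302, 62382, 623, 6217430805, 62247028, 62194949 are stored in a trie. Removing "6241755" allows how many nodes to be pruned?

4

After clearing the end-marker at "6241755", prune upward until reaching a node still needed by another word.
The suffix "1755" (4 nodes) is used only by "6241755"; the node for "624" still has the child "8", so pruning stops there.
Nodes removed: 4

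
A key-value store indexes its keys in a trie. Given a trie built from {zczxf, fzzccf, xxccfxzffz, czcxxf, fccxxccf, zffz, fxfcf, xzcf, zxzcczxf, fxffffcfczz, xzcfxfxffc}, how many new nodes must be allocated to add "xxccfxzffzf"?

The longest prefix of "xxccfxzffzf" already in the trie is "xxccfxzffz" (length 10).
So 11 − 10 = 1 new nodes.

1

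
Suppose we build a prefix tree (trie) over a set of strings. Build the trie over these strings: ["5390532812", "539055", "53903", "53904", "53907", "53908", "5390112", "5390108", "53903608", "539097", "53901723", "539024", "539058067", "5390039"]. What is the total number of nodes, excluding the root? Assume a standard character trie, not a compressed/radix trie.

37

Trace insertions, counting only characters that open a new branch:
  "5390532812" → 10 new (5, 3, 9, 0, 5, 3, 2, 8, 1, 2)
  "539055" → prefix "53905" already present; 1 new (5)
  "53903" → prefix "5390" already present; 1 new (3)
  "53904" → prefix "5390" already present; 1 new (4)
  "53907" → prefix "5390" already present; 1 new (7)
  "53908" → prefix "5390" already present; 1 new (8)
  "5390112" → prefix "5390" already present; 3 new (1, 1, 2)
  "5390108" → prefix "53901" already present; 2 new (0, 8)
  "53903608" → prefix "53903" already present; 3 new (6, 0, 8)
  "539097" → prefix "5390" already present; 2 new (9, 7)
  "53901723" → prefix "53901" already present; 3 new (7, 2, 3)
  "539024" → prefix "5390" already present; 2 new (2, 4)
  "539058067" → prefix "53905" already present; 4 new (8, 0, 6, 7)
  "5390039" → prefix "5390" already present; 3 new (0, 3, 9)
Total nodes = 10 + 1 + 1 + 1 + 1 + 1 + 3 + 2 + 3 + 2 + 3 + 2 + 4 + 3 = 37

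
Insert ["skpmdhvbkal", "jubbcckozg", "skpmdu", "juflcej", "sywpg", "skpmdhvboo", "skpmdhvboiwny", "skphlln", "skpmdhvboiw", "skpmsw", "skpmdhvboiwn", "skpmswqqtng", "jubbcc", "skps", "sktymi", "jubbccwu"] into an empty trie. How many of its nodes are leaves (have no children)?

A leaf is a node with no children — equivalently, the end of a word that is not a proper prefix of any other stored word.
Those words: "jubbcckozg", "jubbccwu", "juflcej", "skphlln", "skpmdhvbkal", "skpmdhvboiwny", "skpmdhvboo", "skpmdu", "skpmswqqtng", "skps", "sktymi", "sywpg"
Leaf count: 12

12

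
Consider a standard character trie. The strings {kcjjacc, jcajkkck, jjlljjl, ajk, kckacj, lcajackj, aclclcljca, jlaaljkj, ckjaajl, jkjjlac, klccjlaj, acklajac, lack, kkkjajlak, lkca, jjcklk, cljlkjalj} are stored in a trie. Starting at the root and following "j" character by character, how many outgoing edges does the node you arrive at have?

4

The children of the "j" node are the distinct next characters among strings starting with "j".
Distinct next characters after "j": c, j, k, l.
That node has 4 child edges.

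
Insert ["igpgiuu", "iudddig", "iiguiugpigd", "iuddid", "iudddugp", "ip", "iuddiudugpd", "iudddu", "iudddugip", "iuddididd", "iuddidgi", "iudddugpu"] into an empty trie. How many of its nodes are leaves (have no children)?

A leaf is a node with no children — equivalently, the end of a word that is not a proper prefix of any other stored word.
Those words: "igpgiuu", "iiguiugpigd", "ip", "iudddig", "iudddugip", "iudddugpu", "iuddidgi", "iuddididd", "iuddiudugpd"
Leaf count: 9

9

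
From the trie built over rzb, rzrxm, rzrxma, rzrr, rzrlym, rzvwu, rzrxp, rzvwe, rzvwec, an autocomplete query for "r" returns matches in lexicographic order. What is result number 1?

DFS of the "r" subtree visits, in order: "rzb", "rzrlym", "rzrr", "rzrxm", "rzrxma", "rzrxp", "rzvwe", "rzvwec", "rzvwu"
Position 1: rzb

rzb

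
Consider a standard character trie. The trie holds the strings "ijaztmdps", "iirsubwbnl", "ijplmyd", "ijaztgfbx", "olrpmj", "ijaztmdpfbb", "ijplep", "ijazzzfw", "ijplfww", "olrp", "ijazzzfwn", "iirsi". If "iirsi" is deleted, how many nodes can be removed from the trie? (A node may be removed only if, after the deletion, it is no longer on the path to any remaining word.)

After clearing the end-marker at "iirsi", prune upward until reaching a node still needed by another word.
The suffix "i" (1 node) is used only by "iirsi"; the node for "iirs" still has the child "u", so pruning stops there.
Nodes removed: 1

1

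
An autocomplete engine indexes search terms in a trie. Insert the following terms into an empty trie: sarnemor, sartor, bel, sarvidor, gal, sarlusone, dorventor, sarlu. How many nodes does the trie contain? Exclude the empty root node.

Trace insertions, counting only characters that open a new branch:
  "sarnemor" → 8 new (s, a, r, n, e, m, o, r)
  "sartor" → prefix "sar" already present; 3 new (t, o, r)
  "bel" → 3 new (b, e, l)
  "sarvidor" → prefix "sar" already present; 5 new (v, i, d, o, r)
  "gal" → 3 new (g, a, l)
  "sarlusone" → prefix "sar" already present; 6 new (l, u, s, o, n, e)
  "dorventor" → 9 new (d, o, r, v, e, n, t, o, r)
  "sarlu" → prefix "sarlu" already present; 0 new (none)
Total nodes = 8 + 3 + 3 + 5 + 3 + 6 + 9 + 0 = 37

37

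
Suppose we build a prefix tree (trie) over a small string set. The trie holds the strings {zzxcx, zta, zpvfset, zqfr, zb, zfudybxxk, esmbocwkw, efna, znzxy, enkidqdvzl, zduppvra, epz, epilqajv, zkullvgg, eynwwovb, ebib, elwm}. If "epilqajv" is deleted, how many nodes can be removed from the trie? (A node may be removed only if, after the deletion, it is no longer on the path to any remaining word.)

6

A node on "epilqajv"'s path can go only if nothing else ends at it or branches off below it.
The suffix "ilqajv" (6 nodes) is used only by "epilqajv"; the node for "ep" still has the child "z", so pruning stops there.
Nodes removed: 6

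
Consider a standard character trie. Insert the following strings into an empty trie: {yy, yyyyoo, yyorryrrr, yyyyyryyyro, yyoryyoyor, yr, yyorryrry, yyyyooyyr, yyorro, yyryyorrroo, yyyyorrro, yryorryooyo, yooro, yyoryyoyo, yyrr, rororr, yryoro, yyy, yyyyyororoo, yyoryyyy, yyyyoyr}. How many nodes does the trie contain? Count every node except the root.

76

Trace insertions, counting only characters that open a new branch:
  "yy" → 2 new (y, y)
  "yyyyoo" → prefix "yy" already present; 4 new (y, y, o, o)
  "yyorryrrr" → prefix "yy" already present; 7 new (o, r, r, y, r, r, r)
  "yyyyyryyyro" → prefix "yyyy" already present; 7 new (y, r, y, y, y, r, o)
  "yyoryyoyor" → prefix "yyor" already present; 6 new (y, y, o, y, o, r)
  "yr" → prefix "y" already present; 1 new (r)
  "yyorryrry" → prefix "yyorryrr" already present; 1 new (y)
  "yyyyooyyr" → prefix "yyyyoo" already present; 3 new (y, y, r)
  "yyorro" → prefix "yyorr" already present; 1 new (o)
  "yyryyorrroo" → prefix "yy" already present; 9 new (r, y, y, o, r, r, r, o, o)
  "yyyyorrro" → prefix "yyyyo" already present; 4 new (r, r, r, o)
  "yryorryooyo" → prefix "yr" already present; 9 new (y, o, r, r, y, o, o, y, o)
  "yooro" → prefix "y" already present; 4 new (o, o, r, o)
  "yyoryyoyo" → prefix "yyoryyoyo" already present; 0 new (none)
  "yyrr" → prefix "yyr" already present; 1 new (r)
  "rororr" → 6 new (r, o, r, o, r, r)
  "yryoro" → prefix "yryor" already present; 1 new (o)
  "yyy" → prefix "yyy" already present; 0 new (none)
  "yyyyyororoo" → prefix "yyyyy" already present; 6 new (o, r, o, r, o, o)
  "yyoryyyy" → prefix "yyoryy" already present; 2 new (y, y)
  "yyyyoyr" → prefix "yyyyo" already present; 2 new (y, r)
Total nodes = 2 + 4 + 7 + 7 + 6 + 1 + 1 + 3 + 1 + 9 + 4 + 9 + 4 + 0 + 1 + 6 + 1 + 0 + 6 + 2 + 2 = 76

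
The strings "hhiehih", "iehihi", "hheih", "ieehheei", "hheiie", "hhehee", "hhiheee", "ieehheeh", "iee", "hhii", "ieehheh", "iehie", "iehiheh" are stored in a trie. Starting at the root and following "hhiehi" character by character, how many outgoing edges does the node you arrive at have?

1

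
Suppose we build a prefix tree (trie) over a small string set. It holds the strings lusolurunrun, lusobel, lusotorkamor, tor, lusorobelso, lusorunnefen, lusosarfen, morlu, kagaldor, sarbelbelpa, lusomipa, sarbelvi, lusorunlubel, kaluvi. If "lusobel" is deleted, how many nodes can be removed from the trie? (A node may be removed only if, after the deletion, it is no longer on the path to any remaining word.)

3

A node on "lusobel"'s path can go only if nothing else ends at it or branches off below it.
The suffix "bel" (3 nodes) is used only by "lusobel"; the node for "luso" still has the child "l", so pruning stops there.
Nodes removed: 3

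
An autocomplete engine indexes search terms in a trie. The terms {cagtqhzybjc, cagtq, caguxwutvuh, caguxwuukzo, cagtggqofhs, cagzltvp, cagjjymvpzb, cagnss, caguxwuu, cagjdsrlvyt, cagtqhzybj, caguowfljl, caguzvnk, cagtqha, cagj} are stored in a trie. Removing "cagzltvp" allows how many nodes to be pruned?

After clearing the end-marker at "cagzltvp", prune upward until reaching a node still needed by another word.
The suffix "zltvp" (5 nodes) is used only by "cagzltvp"; the node for "cag" still has the child "t", so pruning stops there.
Nodes removed: 5

5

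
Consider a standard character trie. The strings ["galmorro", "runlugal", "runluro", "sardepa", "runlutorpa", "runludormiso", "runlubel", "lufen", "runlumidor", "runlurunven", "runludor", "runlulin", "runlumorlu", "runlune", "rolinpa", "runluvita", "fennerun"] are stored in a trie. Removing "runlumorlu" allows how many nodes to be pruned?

Walk "runlumorlu" from the leaf back toward the root, removing each node that no remaining word uses.
The suffix "orlu" (4 nodes) is used only by "runlumorlu"; the node for "runlum" still has the child "i", so pruning stops there.
Nodes removed: 4

4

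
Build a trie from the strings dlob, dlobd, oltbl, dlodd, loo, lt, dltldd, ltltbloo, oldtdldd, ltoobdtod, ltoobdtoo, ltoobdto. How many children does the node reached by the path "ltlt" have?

1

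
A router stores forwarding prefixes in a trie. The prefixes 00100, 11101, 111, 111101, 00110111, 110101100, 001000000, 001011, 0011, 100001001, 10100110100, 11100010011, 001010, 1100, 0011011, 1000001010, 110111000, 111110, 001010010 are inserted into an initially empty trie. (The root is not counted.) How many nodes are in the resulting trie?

For each word, the new-node count is its length minus the longest prefix already in the trie:
  "00100" → 5 new (0, 0, 1, 0, 0)
  "11101" → 5 new (1, 1, 1, 0, 1)
  "111" → prefix "111" already present; 0 new (none)
  "111101" → prefix "111" already present; 3 new (1, 0, 1)
  "00110111" → prefix "001" already present; 5 new (1, 0, 1, 1, 1)
  "110101100" → prefix "11" already present; 7 new (0, 1, 0, 1, 1, 0, 0)
  "001000000" → prefix "00100" already present; 4 new (0, 0, 0, 0)
  "001011" → prefix "0010" already present; 2 new (1, 1)
  "0011" → prefix "0011" already present; 0 new (none)
  "100001001" → prefix "1" already present; 8 new (0, 0, 0, 0, 1, 0, 0, 1)
  "10100110100" → prefix "10" already present; 9 new (1, 0, 0, 1, 1, 0, 1, 0, 0)
  "11100010011" → prefix "1110" already present; 7 new (0, 0, 1, 0, 0, 1, 1)
  "001010" → prefix "00101" already present; 1 new (0)
  "1100" → prefix "110" already present; 1 new (0)
  "0011011" → prefix "0011011" already present; 0 new (none)
  "1000001010" → prefix "10000" already present; 5 new (0, 1, 0, 1, 0)
  "110111000" → prefix "1101" already present; 5 new (1, 1, 0, 0, 0)
  "111110" → prefix "1111" already present; 2 new (1, 0)
  "001010010" → prefix "001010" already present; 3 new (0, 1, 0)
Total nodes = 5 + 5 + 0 + 3 + 5 + 7 + 4 + 2 + 0 + 8 + 9 + 7 + 1 + 1 + 0 + 5 + 5 + 2 + 3 = 72

72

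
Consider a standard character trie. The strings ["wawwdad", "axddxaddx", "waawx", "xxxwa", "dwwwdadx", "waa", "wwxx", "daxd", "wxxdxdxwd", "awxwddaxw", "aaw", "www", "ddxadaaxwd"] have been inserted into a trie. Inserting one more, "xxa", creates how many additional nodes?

The longest prefix of "xxa" already in the trie is "xx" (length 2).
Each of the 1 remaining characters creates one node.

1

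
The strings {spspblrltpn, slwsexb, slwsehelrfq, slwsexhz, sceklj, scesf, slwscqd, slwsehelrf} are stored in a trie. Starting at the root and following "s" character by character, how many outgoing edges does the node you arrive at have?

3

The children of the "s" node are the distinct next characters among strings starting with "s".
Characters that immediately follow "s" among the stored strings: {c, l, p}.
That node has 3 child edges.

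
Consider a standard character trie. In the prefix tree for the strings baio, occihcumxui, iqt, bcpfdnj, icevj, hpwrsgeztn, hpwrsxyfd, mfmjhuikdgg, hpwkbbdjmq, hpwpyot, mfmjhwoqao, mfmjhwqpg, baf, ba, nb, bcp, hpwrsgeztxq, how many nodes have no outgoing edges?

15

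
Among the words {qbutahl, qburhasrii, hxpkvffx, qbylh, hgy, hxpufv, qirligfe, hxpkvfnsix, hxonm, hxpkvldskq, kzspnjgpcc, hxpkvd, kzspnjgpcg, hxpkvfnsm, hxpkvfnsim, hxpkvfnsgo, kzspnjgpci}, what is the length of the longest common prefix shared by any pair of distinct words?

9

The deepest shared node is where two words last agree before diverging.
e.g. "hxpkvfnsim" and "hxpkvfnsix" share the prefix "hxpkvfnsi" of length 9; no pair shares a longer one.
Longest shared-prefix length: 9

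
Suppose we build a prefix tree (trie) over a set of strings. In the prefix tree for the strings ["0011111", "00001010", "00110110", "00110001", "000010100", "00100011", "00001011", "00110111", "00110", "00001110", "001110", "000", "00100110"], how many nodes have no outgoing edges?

Leaves are exactly the stored words that no other stored word extends.
Those words: "000010100", "00001011", "00001110", "00100011", "00100110", "00110001", "00110110", "00110111", "001110", "0011111"
Leaf count: 10

10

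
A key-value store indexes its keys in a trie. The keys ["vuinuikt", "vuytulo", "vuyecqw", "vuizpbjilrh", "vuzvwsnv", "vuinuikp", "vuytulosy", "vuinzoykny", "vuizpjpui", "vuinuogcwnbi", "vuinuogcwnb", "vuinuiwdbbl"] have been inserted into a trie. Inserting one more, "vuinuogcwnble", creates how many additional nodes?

The longest prefix of "vuinuogcwnble" already in the trie is "vuinuogcwnb" (length 11).
So 13 − 11 = 2 new nodes.

2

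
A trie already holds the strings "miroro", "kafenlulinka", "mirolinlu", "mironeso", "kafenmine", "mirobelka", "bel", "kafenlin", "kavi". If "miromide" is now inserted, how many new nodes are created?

The longest prefix of "miromide" already in the trie is "miro" (length 4).
So 8 − 4 = 4 new nodes.

4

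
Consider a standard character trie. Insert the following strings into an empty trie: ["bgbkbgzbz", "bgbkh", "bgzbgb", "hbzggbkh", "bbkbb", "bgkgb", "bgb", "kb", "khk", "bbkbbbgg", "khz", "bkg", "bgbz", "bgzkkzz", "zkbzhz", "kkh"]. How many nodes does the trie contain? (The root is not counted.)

52

Insert word by word; a character creates a node only if that edge doesn't already exist:
  "bgbkbgzbz" → 9 new (b, g, b, k, b, g, z, b, z)
  "bgbkh" → prefix "bgbk" already present; 1 new (h)
  "bgzbgb" → prefix "bg" already present; 4 new (z, b, g, b)
  "hbzggbkh" → 8 new (h, b, z, g, g, b, k, h)
  "bbkbb" → prefix "b" already present; 4 new (b, k, b, b)
  "bgkgb" → prefix "bg" already present; 3 new (k, g, b)
  "bgb" → prefix "bgb" already present; 0 new (none)
  "kb" → 2 new (k, b)
  "khk" → prefix "k" already present; 2 new (h, k)
  "bbkbbbgg" → prefix "bbkbb" already present; 3 new (b, g, g)
  "khz" → prefix "kh" already present; 1 new (z)
  "bkg" → prefix "b" already present; 2 new (k, g)
  "bgbz" → prefix "bgb" already present; 1 new (z)
  "bgzkkzz" → prefix "bgz" already present; 4 new (k, k, z, z)
  "zkbzhz" → 6 new (z, k, b, z, h, z)
  "kkh" → prefix "k" already present; 2 new (k, h)
Total nodes = 9 + 1 + 4 + 8 + 4 + 3 + 0 + 2 + 2 + 3 + 1 + 2 + 1 + 4 + 6 + 2 = 52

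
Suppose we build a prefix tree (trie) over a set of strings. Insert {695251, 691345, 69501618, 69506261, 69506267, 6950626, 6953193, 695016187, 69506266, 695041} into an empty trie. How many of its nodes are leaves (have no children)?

Leaves are exactly the stored words that no other stored word extends.
Those words: "691345", "695016187", "695041", "69506261", "69506266", "69506267", "695251", "6953193"
Leaf count: 8

8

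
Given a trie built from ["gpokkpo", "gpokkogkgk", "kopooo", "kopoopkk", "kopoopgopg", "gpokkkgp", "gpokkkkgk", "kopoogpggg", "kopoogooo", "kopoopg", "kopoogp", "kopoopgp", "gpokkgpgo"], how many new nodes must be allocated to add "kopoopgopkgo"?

3

The longest prefix of "kopoopgopkgo" already in the trie is "kopoopgop" (length 9).
Each of the 3 remaining characters creates one node.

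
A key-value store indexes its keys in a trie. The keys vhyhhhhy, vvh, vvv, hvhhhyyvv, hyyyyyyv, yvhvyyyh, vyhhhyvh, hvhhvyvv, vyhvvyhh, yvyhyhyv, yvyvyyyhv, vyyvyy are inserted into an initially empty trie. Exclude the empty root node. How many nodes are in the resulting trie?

Insert word by word; a character creates a node only if that edge doesn't already exist:
  "vhyhhhhy" → 8 new (v, h, y, h, h, h, h, y)
  "vvh" → prefix "v" already present; 2 new (v, h)
  "vvv" → prefix "vv" already present; 1 new (v)
  "hvhhhyyvv" → 9 new (h, v, h, h, h, y, y, v, v)
  "hyyyyyyv" → prefix "h" already present; 7 new (y, y, y, y, y, y, v)
  "yvhvyyyh" → 8 new (y, v, h, v, y, y, y, h)
  "vyhhhyvh" → prefix "v" already present; 7 new (y, h, h, h, y, v, h)
  "hvhhvyvv" → prefix "hvhh" already present; 4 new (v, y, v, v)
  "vyhvvyhh" → prefix "vyh" already present; 5 new (v, v, y, h, h)
  "yvyhyhyv" → prefix "yv" already present; 6 new (y, h, y, h, y, v)
  "yvyvyyyhv" → prefix "yvy" already present; 6 new (v, y, y, y, h, v)
  "vyyvyy" → prefix "vy" already present; 4 new (y, v, y, y)
Total nodes = 8 + 2 + 1 + 9 + 7 + 8 + 7 + 4 + 5 + 6 + 6 + 4 = 67

67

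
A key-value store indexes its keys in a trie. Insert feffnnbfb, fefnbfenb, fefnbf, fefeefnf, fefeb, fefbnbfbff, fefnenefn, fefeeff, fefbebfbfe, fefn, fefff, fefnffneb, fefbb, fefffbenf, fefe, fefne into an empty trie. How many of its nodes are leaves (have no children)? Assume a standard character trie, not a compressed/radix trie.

11

Leaves are exactly the stored words that no other stored word extends.
Those words: "fefbb", "fefbebfbfe", "fefbnbfbff", "fefeb", "fefeeff", "fefeefnf", "fefffbenf", "feffnnbfb", "fefnbfenb", "fefnenefn", "fefnffneb"
Leaf count: 11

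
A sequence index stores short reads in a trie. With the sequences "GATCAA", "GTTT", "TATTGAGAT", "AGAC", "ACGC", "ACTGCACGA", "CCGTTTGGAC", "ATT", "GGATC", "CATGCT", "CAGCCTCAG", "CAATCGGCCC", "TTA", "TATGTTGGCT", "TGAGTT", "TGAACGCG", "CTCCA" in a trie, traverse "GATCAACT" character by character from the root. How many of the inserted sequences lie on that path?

1

Check each prefix of "GATCAACT" against the stored set — each match is an end-marker on the path.
Prefixes of the query that are stored words: "GATCAA"
Count: 1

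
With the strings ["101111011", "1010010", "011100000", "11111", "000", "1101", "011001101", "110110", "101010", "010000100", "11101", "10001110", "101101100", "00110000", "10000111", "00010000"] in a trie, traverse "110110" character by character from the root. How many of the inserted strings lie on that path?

2

Traverse "110110" character by character; count nodes along the way that are marked as word ends.
Prefixes of the query that are stored words: "1101", "110110"
Count: 2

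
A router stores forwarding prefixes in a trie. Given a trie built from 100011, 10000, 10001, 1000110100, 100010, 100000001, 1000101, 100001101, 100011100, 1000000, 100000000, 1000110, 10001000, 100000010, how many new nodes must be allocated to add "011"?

No existing word starts with "0", so every character of "011" needs a new node.
3 − 0 = 3 new nodes.

3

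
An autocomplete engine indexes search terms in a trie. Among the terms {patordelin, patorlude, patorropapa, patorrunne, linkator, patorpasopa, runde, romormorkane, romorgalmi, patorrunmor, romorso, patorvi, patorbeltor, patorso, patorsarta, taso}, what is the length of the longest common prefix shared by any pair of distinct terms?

The deepest shared node is where two words last agree before diverging.
"patorrunmor" and "patorrunne" agree on "patorrun" (8 characters) before diverging; nothing deeper is shared.
Longest shared-prefix length: 8

8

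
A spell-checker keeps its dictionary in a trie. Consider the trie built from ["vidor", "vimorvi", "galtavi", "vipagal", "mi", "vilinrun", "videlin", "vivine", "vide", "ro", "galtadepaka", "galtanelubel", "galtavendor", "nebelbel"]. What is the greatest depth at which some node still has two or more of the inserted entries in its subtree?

6

Look for the deepest trie node that still has at least two words in its subtree.
e.g. "galtavendor" and "galtavi" share the prefix "galtav" of length 6; no pair shares a longer one.
Longest shared-prefix length: 6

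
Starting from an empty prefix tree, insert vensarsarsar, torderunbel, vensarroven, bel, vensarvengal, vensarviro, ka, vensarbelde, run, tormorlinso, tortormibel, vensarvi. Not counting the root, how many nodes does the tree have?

Count nodes per top-level branch (shared prefixes stored once):
  'b'-branch (bel): 3 nodes
  'k'-branch (ka): 2 nodes
  'r'-branch (run): 3 nodes
  't'-branch (torderunbel, tormorlinso, tortormibel): 27 nodes
  'v'-branch (vensarbelde, vensarroven, vensarsarsar, vensarvengal, vensarvi, vensarviro): 31 nodes
Sum: 66

66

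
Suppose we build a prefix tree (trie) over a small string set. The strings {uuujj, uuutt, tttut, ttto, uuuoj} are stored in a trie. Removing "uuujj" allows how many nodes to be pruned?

Walk "uuujj" from the leaf back toward the root, removing each node that no remaining word uses.
The suffix "jj" (2 nodes) is used only by "uuujj"; the node for "uuu" still has the child "t", so pruning stops there.
Nodes removed: 2

2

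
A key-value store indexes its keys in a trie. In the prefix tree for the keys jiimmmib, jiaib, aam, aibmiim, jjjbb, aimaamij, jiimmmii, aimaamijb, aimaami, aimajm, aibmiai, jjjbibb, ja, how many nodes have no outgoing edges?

Leaves are exactly the stored words that no other stored word extends.
Those words: "aam", "aibmiai", "aibmiim", "aimaamijb", "aimajm", "ja", "jiaib", "jiimmmib", "jiimmmii", "jjjbb", "jjjbibb"
Leaf count: 11

11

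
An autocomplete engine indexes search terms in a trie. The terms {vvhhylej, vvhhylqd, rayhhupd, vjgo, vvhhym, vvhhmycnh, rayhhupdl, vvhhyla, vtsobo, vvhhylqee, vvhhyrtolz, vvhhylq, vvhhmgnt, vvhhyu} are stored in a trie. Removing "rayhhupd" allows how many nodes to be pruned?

0

After clearing the end-marker at "rayhhupd", prune upward until reaching a node still needed by another word.
Every node on "rayhhupd" is still needed (e.g. by "rayhhupdl"), so nothing is freed.
Nodes removed: 0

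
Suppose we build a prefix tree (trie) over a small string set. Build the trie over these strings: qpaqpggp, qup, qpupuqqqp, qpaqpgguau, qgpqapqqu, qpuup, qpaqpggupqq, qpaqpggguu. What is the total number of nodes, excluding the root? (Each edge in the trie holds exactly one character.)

Trace insertions, counting only characters that open a new branch:
  "qpaqpggp" → 8 new (q, p, a, q, p, g, g, p)
  "qup" → prefix "q" already present; 2 new (u, p)
  "qpupuqqqp" → prefix "qp" already present; 7 new (u, p, u, q, q, q, p)
  "qpaqpgguau" → prefix "qpaqpgg" already present; 3 new (u, a, u)
  "qgpqapqqu" → prefix "q" already present; 8 new (g, p, q, a, p, q, q, u)
  "qpuup" → prefix "qpu" already present; 2 new (u, p)
  "qpaqpggupqq" → prefix "qpaqpggu" already present; 3 new (p, q, q)
  "qpaqpggguu" → prefix "qpaqpgg" already present; 3 new (g, u, u)
Total nodes = 8 + 2 + 7 + 3 + 8 + 2 + 3 + 3 = 36

36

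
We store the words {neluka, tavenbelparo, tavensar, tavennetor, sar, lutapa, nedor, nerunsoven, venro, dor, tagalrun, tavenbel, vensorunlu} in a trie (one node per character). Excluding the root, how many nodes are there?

67

Count nodes per top-level branch (shared prefixes stored once):
  'd'-branch (dor): 3 nodes
  'l'-branch (lutapa): 6 nodes
  'n'-branch (nedor, neluka, nerunsoven): 17 nodes
  's'-branch (sar): 3 nodes
  't'-branch (tagalrun, tavenbel, tavenbelparo, tavennetor, tavensar): 26 nodes
  'v'-branch (venro, vensorunlu): 12 nodes
Sum: 67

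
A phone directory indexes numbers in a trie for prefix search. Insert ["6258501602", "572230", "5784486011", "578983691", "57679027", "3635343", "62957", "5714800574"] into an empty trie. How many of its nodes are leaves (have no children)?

Leaves are exactly the stored words that no other stored word extends.
Those words: "3635343", "5714800574", "572230", "57679027", "5784486011", "578983691", "6258501602", "62957"
Leaf count: 8

8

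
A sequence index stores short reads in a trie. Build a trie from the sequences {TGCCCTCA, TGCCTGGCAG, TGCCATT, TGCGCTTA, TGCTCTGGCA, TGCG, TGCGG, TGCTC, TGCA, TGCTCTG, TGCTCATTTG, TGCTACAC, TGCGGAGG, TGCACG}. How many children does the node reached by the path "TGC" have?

4

The children of the "TGC" node are the distinct next characters among strings starting with "TGC".
Characters that immediately follow "TGC" among the stored strings: {A, C, G, T}.
That node has 4 child edges.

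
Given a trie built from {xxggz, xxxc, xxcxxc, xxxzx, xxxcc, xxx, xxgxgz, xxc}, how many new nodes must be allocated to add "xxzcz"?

3

"xx" is already a path in the trie; the remaining "zcz" must be added.
So 5 − 2 = 3 new nodes.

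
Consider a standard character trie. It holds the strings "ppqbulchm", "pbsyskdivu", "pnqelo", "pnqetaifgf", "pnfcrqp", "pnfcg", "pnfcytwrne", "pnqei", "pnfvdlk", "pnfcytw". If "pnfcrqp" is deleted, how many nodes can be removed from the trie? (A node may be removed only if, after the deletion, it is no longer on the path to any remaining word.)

3

After clearing the end-marker at "pnfcrqp", prune upward until reaching a node still needed by another word.
The suffix "rqp" (3 nodes) is used only by "pnfcrqp"; the node for "pnfc" still has the child "g", so pruning stops there.
Nodes removed: 3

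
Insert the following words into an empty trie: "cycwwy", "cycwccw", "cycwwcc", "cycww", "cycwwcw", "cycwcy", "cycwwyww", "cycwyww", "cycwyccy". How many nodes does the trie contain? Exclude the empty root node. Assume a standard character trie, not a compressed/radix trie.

Count nodes per top-level branch (shared prefixes stored once):
  'c'-branch (cycwccw, cycwcy, cycww, cycwwcc, cycwwcw, cycwwy, cycwwyww, cycwyccy, cycwyww): 21 nodes
Sum: 21

21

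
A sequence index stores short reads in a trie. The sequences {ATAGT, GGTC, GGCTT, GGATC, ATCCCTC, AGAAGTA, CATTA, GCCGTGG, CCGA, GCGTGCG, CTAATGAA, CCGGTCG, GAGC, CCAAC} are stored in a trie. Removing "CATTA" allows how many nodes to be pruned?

4

A node on "CATTA"'s path can go only if nothing else ends at it or branches off below it.
The suffix "ATTA" (4 nodes) is used only by "CATTA"; the node for "C" still has the child "C", so pruning stops there.
Nodes removed: 4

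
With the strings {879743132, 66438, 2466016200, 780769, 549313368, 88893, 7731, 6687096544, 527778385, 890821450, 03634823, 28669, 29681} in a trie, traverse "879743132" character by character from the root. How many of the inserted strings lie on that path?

1

Walk "879743132" from the root; an end-of-word marker is hit whenever a stored word is a prefix of "879743132".
Prefixes of the query that are stored words: "879743132"
Count: 1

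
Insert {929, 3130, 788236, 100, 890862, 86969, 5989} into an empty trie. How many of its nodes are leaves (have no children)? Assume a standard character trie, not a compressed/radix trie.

7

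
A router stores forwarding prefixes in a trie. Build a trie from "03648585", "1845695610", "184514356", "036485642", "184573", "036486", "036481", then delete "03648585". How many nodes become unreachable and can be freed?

A node on "03648585"'s path can go only if nothing else ends at it or branches off below it.
The suffix "85" (2 nodes) is used only by "03648585"; the node for "036485" still has the child "6", so pruning stops there.
Nodes removed: 2

2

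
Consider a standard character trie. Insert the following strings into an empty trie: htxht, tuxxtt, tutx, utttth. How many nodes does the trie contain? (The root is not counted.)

19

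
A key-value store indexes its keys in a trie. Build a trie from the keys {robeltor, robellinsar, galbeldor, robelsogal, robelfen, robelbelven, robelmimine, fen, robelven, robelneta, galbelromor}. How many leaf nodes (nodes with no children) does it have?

Leaves are exactly the stored words that no other stored word extends.
Those words: "fen", "galbeldor", "galbelromor", "robelbelven", "robelfen", "robellinsar", "robelmimine", "robelneta", "robelsogal", "robeltor", "robelven"
Leaf count: 11

11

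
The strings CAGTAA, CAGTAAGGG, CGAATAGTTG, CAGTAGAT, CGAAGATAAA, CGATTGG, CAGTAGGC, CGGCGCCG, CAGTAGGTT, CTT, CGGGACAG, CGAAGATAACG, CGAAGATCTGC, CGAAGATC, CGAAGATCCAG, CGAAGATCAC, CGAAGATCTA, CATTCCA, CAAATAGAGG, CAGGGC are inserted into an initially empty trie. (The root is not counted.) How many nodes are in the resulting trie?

76

For each word, the new-node count is its length minus the longest prefix already in the trie:
  "CAGTAA" → 6 new (C, A, G, T, A, A)
  "CAGTAAGGG" → prefix "CAGTAA" already present; 3 new (G, G, G)
  "CGAATAGTTG" → prefix "C" already present; 9 new (G, A, A, T, A, G, T, T, G)
  "CAGTAGAT" → prefix "CAGTA" already present; 3 new (G, A, T)
  "CGAAGATAAA" → prefix "CGAA" already present; 6 new (G, A, T, A, A, A)
  "CGATTGG" → prefix "CGA" already present; 4 new (T, T, G, G)
  "CAGTAGGC" → prefix "CAGTAG" already present; 2 new (G, C)
  "CGGCGCCG" → prefix "CG" already present; 6 new (G, C, G, C, C, G)
  "CAGTAGGTT" → prefix "CAGTAGG" already present; 2 new (T, T)
  "CTT" → prefix "C" already present; 2 new (T, T)
  "CGGGACAG" → prefix "CGG" already present; 5 new (G, A, C, A, G)
  "CGAAGATAACG" → prefix "CGAAGATAA" already present; 2 new (C, G)
  "CGAAGATCTGC" → prefix "CGAAGAT" already present; 4 new (C, T, G, C)
  "CGAAGATC" → prefix "CGAAGATC" already present; 0 new (none)
  "CGAAGATCCAG" → prefix "CGAAGATC" already present; 3 new (C, A, G)
  "CGAAGATCAC" → prefix "CGAAGATC" already present; 2 new (A, C)
  "CGAAGATCTA" → prefix "CGAAGATCT" already present; 1 new (A)
  "CATTCCA" → prefix "CA" already present; 5 new (T, T, C, C, A)
  "CAAATAGAGG" → prefix "CA" already present; 8 new (A, A, T, A, G, A, G, G)
  "CAGGGC" → prefix "CAG" already present; 3 new (G, G, C)
Total nodes = 6 + 3 + 9 + 3 + 6 + 4 + 2 + 6 + 2 + 2 + 5 + 2 + 4 + 0 + 3 + 2 + 1 + 5 + 8 + 3 = 76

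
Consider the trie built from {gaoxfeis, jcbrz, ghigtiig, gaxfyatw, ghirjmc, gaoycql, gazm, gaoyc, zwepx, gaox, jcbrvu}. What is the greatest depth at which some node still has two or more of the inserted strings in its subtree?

5

Equivalently: take the maximum, over all pairs, of their longest common prefix length.
"gaoyc" and "gaoycql" agree on "gaoyc" (5 characters) before diverging; nothing deeper is shared.
Longest shared-prefix length: 5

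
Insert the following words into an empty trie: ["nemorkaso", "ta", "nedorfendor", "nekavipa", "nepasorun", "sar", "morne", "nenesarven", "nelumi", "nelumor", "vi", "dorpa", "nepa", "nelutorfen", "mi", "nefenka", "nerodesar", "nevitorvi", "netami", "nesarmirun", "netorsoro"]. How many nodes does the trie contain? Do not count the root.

106

Insert word by word; a character creates a node only if that edge doesn't already exist:
  "nemorkaso" → 9 new (n, e, m, o, r, k, a, s, o)
  "ta" → 2 new (t, a)
  "nedorfendor" → prefix "ne" already present; 9 new (d, o, r, f, e, n, d, o, r)
  "nekavipa" → prefix "ne" already present; 6 new (k, a, v, i, p, a)
  "nepasorun" → prefix "ne" already present; 7 new (p, a, s, o, r, u, n)
  "sar" → 3 new (s, a, r)
  "morne" → 5 new (m, o, r, n, e)
  "nenesarven" → prefix "ne" already present; 8 new (n, e, s, a, r, v, e, n)
  "nelumi" → prefix "ne" already present; 4 new (l, u, m, i)
  "nelumor" → prefix "nelum" already present; 2 new (o, r)
  "vi" → 2 new (v, i)
  "dorpa" → 5 new (d, o, r, p, a)
  "nepa" → prefix "nepa" already present; 0 new (none)
  "nelutorfen" → prefix "nelu" already present; 6 new (t, o, r, f, e, n)
  "mi" → prefix "m" already present; 1 new (i)
  "nefenka" → prefix "ne" already present; 5 new (f, e, n, k, a)
  "nerodesar" → prefix "ne" already present; 7 new (r, o, d, e, s, a, r)
  "nevitorvi" → prefix "ne" already present; 7 new (v, i, t, o, r, v, i)
  "netami" → prefix "ne" already present; 4 new (t, a, m, i)
  "nesarmirun" → prefix "ne" already present; 8 new (s, a, r, m, i, r, u, n)
  "netorsoro" → prefix "net" already present; 6 new (o, r, s, o, r, o)
Total nodes = 9 + 2 + 9 + 6 + 7 + 3 + 5 + 8 + 4 + 2 + 2 + 5 + 0 + 6 + 1 + 5 + 7 + 7 + 4 + 8 + 6 = 106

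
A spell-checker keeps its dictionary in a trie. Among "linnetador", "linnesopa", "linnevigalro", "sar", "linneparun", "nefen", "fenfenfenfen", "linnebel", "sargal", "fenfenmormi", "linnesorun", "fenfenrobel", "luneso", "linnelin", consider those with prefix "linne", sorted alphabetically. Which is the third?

Words with prefix "linne", in lexicographic order: "linnebel", "linnelin", "linneparun", "linnesopa", "linnesorun", "linnetador", "linnevigalro"
The 3rd is linneparun.

linneparun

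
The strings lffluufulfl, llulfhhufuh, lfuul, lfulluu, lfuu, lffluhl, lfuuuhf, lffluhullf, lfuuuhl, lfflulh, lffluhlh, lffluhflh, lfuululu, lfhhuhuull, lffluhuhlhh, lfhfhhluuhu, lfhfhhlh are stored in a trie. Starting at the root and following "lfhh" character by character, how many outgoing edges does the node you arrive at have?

Follow the path "lfhh" to its node, then look at its outgoing edges.
Distinct next characters after "lfhh": u.
That node has 1 child edge.

1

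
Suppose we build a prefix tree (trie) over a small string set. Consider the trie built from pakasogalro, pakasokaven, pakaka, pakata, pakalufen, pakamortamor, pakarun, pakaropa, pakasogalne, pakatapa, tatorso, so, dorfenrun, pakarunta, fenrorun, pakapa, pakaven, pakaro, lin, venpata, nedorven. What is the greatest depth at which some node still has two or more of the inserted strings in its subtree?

9

Equivalently: take the maximum, over all pairs, of their longest common prefix length.
"pakasogalne" and "pakasogalro" agree on "pakasogal" (9 characters) before diverging; nothing deeper is shared.
Longest shared-prefix length: 9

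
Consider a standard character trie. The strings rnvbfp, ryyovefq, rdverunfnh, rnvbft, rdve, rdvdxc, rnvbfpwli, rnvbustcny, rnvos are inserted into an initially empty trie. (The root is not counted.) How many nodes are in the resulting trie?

For each word, the new-node count is its length minus the longest prefix already in the trie:
  "rnvbfp" → 6 new (r, n, v, b, f, p)
  "ryyovefq" → prefix "r" already present; 7 new (y, y, o, v, e, f, q)
  "rdverunfnh" → prefix "r" already present; 9 new (d, v, e, r, u, n, f, n, h)
  "rnvbft" → prefix "rnvbf" already present; 1 new (t)
  "rdve" → prefix "rdve" already present; 0 new (none)
  "rdvdxc" → prefix "rdv" already present; 3 new (d, x, c)
  "rnvbfpwli" → prefix "rnvbfp" already present; 3 new (w, l, i)
  "rnvbustcny" → prefix "rnvb" already present; 6 new (u, s, t, c, n, y)
  "rnvos" → prefix "rnv" already present; 2 new (o, s)
Total nodes = 6 + 7 + 9 + 1 + 0 + 3 + 3 + 6 + 2 = 37

37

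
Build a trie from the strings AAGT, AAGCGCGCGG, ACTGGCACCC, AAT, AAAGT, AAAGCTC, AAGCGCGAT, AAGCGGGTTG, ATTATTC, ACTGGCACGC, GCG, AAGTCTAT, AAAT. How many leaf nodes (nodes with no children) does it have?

Leaves are exactly the stored words that no other stored word extends.
Those words: "AAAGCTC", "AAAGT", "AAAT", "AAGCGCGAT", "AAGCGCGCGG", "AAGCGGGTTG", "AAGTCTAT", "AAT", "ACTGGCACCC", "ACTGGCACGC", "ATTATTC", "GCG"
Leaf count: 12

12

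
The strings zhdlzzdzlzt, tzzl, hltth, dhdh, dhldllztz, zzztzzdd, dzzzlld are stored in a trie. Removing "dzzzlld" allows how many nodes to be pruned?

6

A node on "dzzzlld"'s path can go only if nothing else ends at it or branches off below it.
The suffix "zzzlld" (6 nodes) is used only by "dzzzlld"; the node for "d" still has the child "h", so pruning stops there.
Nodes removed: 6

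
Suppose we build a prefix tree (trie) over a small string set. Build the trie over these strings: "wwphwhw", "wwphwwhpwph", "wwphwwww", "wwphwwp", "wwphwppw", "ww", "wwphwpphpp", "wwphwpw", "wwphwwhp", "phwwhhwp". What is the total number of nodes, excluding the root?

Insert word by word; a character creates a node only if that edge doesn't already exist:
  "wwphwhw" → 7 new (w, w, p, h, w, h, w)
  "wwphwwhpwph" → prefix "wwphw" already present; 6 new (w, h, p, w, p, h)
  "wwphwwww" → prefix "wwphww" already present; 2 new (w, w)
  "wwphwwp" → prefix "wwphww" already present; 1 new (p)
  "wwphwppw" → prefix "wwphw" already present; 3 new (p, p, w)
  "ww" → prefix "ww" already present; 0 new (none)
  "wwphwpphpp" → prefix "wwphwpp" already present; 3 new (h, p, p)
  "wwphwpw" → prefix "wwphwp" already present; 1 new (w)
  "wwphwwhp" → prefix "wwphwwhp" already present; 0 new (none)
  "phwwhhwp" → 8 new (p, h, w, w, h, h, w, p)
Total nodes = 7 + 6 + 2 + 1 + 3 + 0 + 3 + 1 + 0 + 8 = 31

31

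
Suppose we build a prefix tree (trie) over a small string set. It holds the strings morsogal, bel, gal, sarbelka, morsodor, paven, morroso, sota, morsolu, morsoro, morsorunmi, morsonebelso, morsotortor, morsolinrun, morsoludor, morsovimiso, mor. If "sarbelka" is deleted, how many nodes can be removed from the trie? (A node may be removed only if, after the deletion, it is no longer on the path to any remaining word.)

7

Walk "sarbelka" from the leaf back toward the root, removing each node that no remaining word uses.
The suffix "arbelka" (7 nodes) is used only by "sarbelka"; the node for "s" still has the child "o", so pruning stops there.
Nodes removed: 7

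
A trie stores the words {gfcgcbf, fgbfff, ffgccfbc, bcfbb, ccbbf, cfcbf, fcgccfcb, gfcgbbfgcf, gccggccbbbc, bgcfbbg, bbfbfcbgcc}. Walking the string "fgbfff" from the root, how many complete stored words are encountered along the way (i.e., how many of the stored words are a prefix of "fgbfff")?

Check each prefix of "fgbfff" against the stored set — each match is an end-marker on the path.
Prefixes of the query that are stored words: "fgbfff"
Count: 1

1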